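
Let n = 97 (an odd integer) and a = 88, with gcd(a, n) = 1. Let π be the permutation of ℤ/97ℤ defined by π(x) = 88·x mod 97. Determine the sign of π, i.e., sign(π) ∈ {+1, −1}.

Orbit of 50 under x↦88x: [50, 35, 73, 22, 93, 36, 64]… (length divides ord_97(88)).
Decompose π into cycles: lengths [24, 24, 24, 24, 1] (5 cycles, including the fixed point 0).
sign(π) = (−1)^{n − #cycles} = (−1)^{97−5} = (−1)^92 = +1.

+1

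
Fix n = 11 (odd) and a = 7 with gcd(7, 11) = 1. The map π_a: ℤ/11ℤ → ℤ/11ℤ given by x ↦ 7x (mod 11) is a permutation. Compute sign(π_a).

-1

Trace 6: π^k(6) = [6, 9, 8, 1, 7, 5, 2] for k=0..6.
π_7 has 2 disjoint cycles with lengths [10, 1] on {0,…,10}.
n − c = 11 − 2 = 9; sign = (−1)^9 = -1.
Zolotarev: (7|11) = -1, matching the cycle-count sign.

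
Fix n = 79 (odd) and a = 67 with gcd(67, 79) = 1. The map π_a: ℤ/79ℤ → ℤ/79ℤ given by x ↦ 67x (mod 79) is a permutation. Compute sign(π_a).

+1

Start at x=21: 21 → 64 → 22 → 52 → 8 → 62 → 46 → … (one orbit).
π_67 has 7 disjoint cycles with lengths [13, 13, 13, 13, 13, 13, 1] on {0,…,78}.
Σ(ℓ_i−1) = 79−7 = 72; sign = (−1)^72 = +1.
Via Zolotarev, sign(π_{67}) = (67|79) = +1.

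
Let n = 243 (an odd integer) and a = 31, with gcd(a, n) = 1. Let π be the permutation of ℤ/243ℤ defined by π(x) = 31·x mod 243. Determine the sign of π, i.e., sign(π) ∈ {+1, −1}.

Trace 190: π^k(190) = [190, 58, 97, 91, 148, 214, 73] for k=0..6.
Decompose π into cycles: lengths [81, 81, 27, 27, 9, 9, 3, 3, 1, 1, 1] (11 cycles, including the fixed point 0).
243 − 11 = 232 transpositions; sign(π) = (−1)^232 = +1.
(31|243)_J = +1 (Zolotarev's lemma cross-check).

+1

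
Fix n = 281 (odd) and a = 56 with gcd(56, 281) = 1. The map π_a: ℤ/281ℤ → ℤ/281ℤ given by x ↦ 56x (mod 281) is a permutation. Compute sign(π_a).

+1

Start at x=238: 238 → 121 → 32 → 106 → 35 → 274 → 170 → … (one orbit).
The orbit structure of x ↦ 56x mod 281: 3 orbits of sizes [140, 140, 1].
n − c = 281 − 3 = 278; sign = (−1)^278 = +1.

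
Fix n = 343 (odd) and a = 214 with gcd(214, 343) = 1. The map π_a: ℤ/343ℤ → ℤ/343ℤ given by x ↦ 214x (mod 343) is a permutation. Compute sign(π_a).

Trace 50: π^k(50) = [50, 67, 275, 197, 312, 226, 1] for k=0..6.
Decompose π into cycles: lengths [21, 21, 21, 21, 21, 21, 21, 21, 21, 21, 21, 21, 21, 21, 3, 3, 3, 3, 3, 3, 3, 3, 3, 3, 3, 3, 3, 3, 3, 3, 1] (31 cycles, including the fixed point 0).
Σ(ℓ_i−1) = 343−31 = 312; sign = (−1)^312 = +1.
(214|343)_J = +1 (Zolotarev's lemma cross-check).

+1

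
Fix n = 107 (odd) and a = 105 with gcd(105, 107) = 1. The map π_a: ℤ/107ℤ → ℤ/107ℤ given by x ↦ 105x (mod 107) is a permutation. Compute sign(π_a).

Start at x=62: 62 → 90 → 34 → 39 → 29 → 49 → 9 → … (one orbit).
π_105 has 3 disjoint cycles with lengths [53, 53, 1] on {0,…,106}.
n − c = 107 − 3 = 104; sign = (−1)^104 = +1.

+1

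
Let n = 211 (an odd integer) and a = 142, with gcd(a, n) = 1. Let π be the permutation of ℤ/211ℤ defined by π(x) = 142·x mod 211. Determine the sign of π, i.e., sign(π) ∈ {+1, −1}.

Trace 112: π^k(112) = [112, 79, 35, 117, 156, 208, 207] for k=0..6.
The orbit structure of x ↦ 142x mod 211: 2 orbits of sizes [210, 1].
n − c = 211 − 2 = 209; sign = (−1)^209 = -1.
Zolotarev: (142|211) = -1, matching the cycle-count sign.

-1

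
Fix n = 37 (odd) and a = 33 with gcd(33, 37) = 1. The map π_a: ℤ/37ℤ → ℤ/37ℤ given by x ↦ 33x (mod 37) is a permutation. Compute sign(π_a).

+1

Start at x=12: 12 → 26 → 7 → 9 → 1 → 33 → 16 → … (one orbit).
The orbit structure of x ↦ 33x mod 37: 5 orbits of sizes [9, 9, 9, 9, 1].
With 5 cycles on 37 points, sign = (−1)^{37−5} = +1.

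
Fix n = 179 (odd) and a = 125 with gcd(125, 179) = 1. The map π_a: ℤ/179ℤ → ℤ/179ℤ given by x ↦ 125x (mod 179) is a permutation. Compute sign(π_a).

+1

Trace 25: π^k(25) = [25, 82, 47, 147, 117, 126, 177] for k=0..6.
The orbit structure of x ↦ 125x mod 179: 3 orbits of sizes [89, 89, 1].
Σ(ℓ_i−1) = 179−3 = 176; sign = (−1)^176 = +1.
Via Zolotarev, sign(π_{125}) = (125|179) = +1.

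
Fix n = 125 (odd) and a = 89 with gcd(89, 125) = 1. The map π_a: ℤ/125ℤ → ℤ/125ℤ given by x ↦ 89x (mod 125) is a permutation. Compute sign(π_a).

Trace 114: π^k(114) = [114, 21, 119, 91, 99, 61, 54] for k=0..6.
Cycle lengths of π_89 on ℤ/125ℤ: [50, 50, 10, 10, 2, 2, 1]; 7 cycles in total.
With 7 cycles on 125 points, sign = (−1)^{125−7} = +1.

+1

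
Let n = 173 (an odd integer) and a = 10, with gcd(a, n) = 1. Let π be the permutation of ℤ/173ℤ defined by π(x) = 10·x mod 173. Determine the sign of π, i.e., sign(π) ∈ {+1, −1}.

+1

Trace 169: π^k(169) = [169, 133, 119, 152, 136, 149, 106] for k=0..6.
Cycle type of π: 43×4 + 1; total 5 cycles.
173 − 5 = 168 transpositions; sign(π) = (−1)^168 = +1.
Via Zolotarev, sign(π_{10}) = (10|173) = +1.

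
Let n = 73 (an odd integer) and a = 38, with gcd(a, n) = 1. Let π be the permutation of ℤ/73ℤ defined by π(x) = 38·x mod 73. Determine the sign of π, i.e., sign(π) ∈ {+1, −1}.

Trace 65: π^k(65) = [65, 61, 55, 46, 69, 67, 64] for k=0..6.
3 cycles of lengths [36, 36, 1].
With 3 cycles on 73 points, sign = (−1)^{73−3} = +1.

+1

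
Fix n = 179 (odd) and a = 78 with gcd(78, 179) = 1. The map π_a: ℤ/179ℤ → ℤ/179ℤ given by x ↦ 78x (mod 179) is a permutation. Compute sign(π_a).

-1

Start at x=56: 56 → 72 → 67 → 35 → 45 → 109 → 89 → … (one orbit).
π_78 has 2 disjoint cycles with lengths [178, 1] on {0,…,178}.
179 − 2 = 177 transpositions; sign(π) = (−1)^177 = -1.
Zolotarev: (78|179) = -1, matching the cycle-count sign.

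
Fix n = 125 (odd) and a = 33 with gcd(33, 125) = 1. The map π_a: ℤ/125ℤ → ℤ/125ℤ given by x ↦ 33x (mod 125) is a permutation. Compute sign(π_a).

-1

Orbit of 51 under x↦33x: [51, 58, 39, 37, 96, 43, 44]… (length divides ord_125(33)).
Cycle type of π: 100 + 20 + 4 + 1; total 4 cycles.
With 4 cycles on 125 points, sign = (−1)^{125−4} = -1.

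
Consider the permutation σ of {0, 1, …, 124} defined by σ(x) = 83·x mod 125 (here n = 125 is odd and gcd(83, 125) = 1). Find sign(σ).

-1

Trace 66: π^k(66) = [66, 103, 49, 67, 61, 63, 104] for k=0..6.
Cycle type of π: 100 + 20 + 4 + 1; total 4 cycles.
n − c = 125 − 4 = 121; sign = (−1)^121 = -1.
Check: (83/125) = -1 by Zolotarev.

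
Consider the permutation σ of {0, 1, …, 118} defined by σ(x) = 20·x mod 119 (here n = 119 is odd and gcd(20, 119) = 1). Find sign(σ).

+1

Orbit of 106 under x↦20x: [106, 97, 36, 6, 1, 20, 43]… (length divides ord_119(20)).
Decompose π into cycles: lengths [16, 16, 16, 16, 16, 16, 16, 2, 2, 2, 1] (11 cycles, including the fixed point 0).
With 11 cycles on 119 points, sign = (−1)^{119−11} = +1.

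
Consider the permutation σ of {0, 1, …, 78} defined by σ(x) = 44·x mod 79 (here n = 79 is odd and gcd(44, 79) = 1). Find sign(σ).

Trace 51: π^k(51) = [51, 32, 65, 16, 72, 8, 36] for k=0..6.
Cycle lengths of π_44 on ℤ/79ℤ: [39, 39, 1]; 3 cycles in total.
3 cycles on 79: each ℓ→(−1)^(ℓ−1), product (−1)^76 = +1.

+1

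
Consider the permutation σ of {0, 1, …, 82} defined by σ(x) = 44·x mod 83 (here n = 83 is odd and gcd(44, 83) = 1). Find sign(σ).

Start at x=41: 41 → 61 → 28 → 70 → 9 → 64 → 77 → … (one orbit).
3 cycles of lengths [41, 41, 1].
3 cycles on 83: each ℓ→(−1)^(ℓ−1), product (−1)^80 = +1.
The Jacobi symbol (44|83) = +1 (Zolotarev) agrees.

+1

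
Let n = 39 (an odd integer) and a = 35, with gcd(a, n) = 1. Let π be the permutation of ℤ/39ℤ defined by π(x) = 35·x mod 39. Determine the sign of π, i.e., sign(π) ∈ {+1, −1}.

Orbit of 16 under x↦35x: [16, 14, 22, 29, 1, 35]… (length divides ord_39(35)).
π_35 has 10 disjoint cycles with lengths [6, 6, 6, 6, 3, 3, 3, 3, 2, 1] on {0,…,38}.
n − c = 39 − 10 = 29; sign = (−1)^29 = -1.
(35|39)_J = -1 (Zolotarev's lemma cross-check).

-1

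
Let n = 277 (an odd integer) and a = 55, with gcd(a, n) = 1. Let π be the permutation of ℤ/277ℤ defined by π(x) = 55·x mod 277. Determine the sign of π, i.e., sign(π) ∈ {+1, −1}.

Trace 19: π^k(19) = [19, 214, 136, 1, 55, 255, 175] for k=0..6.
The orbit structure of x ↦ 55x mod 277: 5 orbits of sizes [69, 69, 69, 69, 1].
Σ(ℓ_i−1) = 277−5 = 272; sign = (−1)^272 = +1.

+1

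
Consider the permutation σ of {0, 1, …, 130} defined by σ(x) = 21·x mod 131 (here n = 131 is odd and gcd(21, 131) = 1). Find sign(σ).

Trace 34: π^k(34) = [34, 59, 60, 81, 129, 89, 35] for k=0..6.
Decompose π into cycles: lengths [65, 65, 1] (3 cycles, including the fixed point 0).
3 cycles on 131: each ℓ→(−1)^(ℓ−1), product (−1)^128 = +1.

+1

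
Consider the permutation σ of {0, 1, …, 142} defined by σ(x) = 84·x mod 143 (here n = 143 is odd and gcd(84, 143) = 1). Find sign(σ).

Orbit of 98 under x↦84x: [98, 81, 83, 108, 63, 1, 84]… (length divides ord_143(84)).
Cycle lengths of π_84 on ℤ/143ℤ: [60, 60, 12, 10, 1]; 5 cycles in total.
With 5 cycles on 143 points, sign = (−1)^{143−5} = +1.
Check: (84/143) = +1 by Zolotarev.

+1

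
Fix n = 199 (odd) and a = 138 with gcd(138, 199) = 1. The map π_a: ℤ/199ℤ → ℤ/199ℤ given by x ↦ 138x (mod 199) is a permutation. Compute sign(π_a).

-1

Trace 62: π^k(62) = [62, 198, 61, 60, 121, 181, 103] for k=0..6.
Decompose π into cycles: lengths [22, 22, 22, 22, 22, 22, 22, 22, 22, 1] (10 cycles, including the fixed point 0).
199 − 10 = 189 transpositions; sign(π) = (−1)^189 = -1.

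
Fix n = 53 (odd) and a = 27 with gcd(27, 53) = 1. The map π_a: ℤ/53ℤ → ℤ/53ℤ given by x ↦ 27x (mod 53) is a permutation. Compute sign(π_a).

-1

Trace 45: π^k(45) = [45, 49, 51, 52, 26, 13, 33] for k=0..6.
Cycle lengths of π_27 on ℤ/53ℤ: [52, 1]; 2 cycles in total.
With 2 cycles on 53 points, sign = (−1)^{53−2} = -1.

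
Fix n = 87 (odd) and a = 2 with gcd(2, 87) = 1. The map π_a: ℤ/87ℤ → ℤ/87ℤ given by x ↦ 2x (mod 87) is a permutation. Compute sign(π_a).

+1

Trace 7: π^k(7) = [7, 14, 28, 56, 25, 50, 13] for k=0..6.
Decompose π into cycles: lengths [28, 28, 28, 2, 1] (5 cycles, including the fixed point 0).
5 cycles on 87: each ℓ→(−1)^(ℓ−1), product (−1)^82 = +1.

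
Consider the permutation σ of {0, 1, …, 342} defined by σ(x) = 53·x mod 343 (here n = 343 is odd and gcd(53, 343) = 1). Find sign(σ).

+1

Start at x=170: 170 → 92 → 74 → 149 → 8 → 81 → 177 → … (one orbit).
π_53 has 7 disjoint cycles with lengths [147, 147, 21, 21, 3, 3, 1] on {0,…,342}.
n − c = 343 − 7 = 336; sign = (−1)^336 = +1.
The Jacobi symbol (53|343) = +1 (Zolotarev) agrees.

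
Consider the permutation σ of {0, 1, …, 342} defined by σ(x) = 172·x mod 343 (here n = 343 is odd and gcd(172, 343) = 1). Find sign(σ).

+1

Orbit of 326 under x↦172x: [326, 163, 253, 298, 149, 246, 123]… (length divides ord_343(172)).
7 cycles of lengths [147, 147, 21, 21, 3, 3, 1].
343 − 7 = 336 transpositions; sign(π) = (−1)^336 = +1.
Zolotarev: (172|343) = +1, matching the cycle-count sign.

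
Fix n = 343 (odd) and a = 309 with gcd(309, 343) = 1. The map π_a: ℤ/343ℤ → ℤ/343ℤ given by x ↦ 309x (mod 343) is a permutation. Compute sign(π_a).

+1

Orbit of 22 under x↦309x: [22, 281, 50, 15, 176, 190, 57]… (length divides ord_343(309)).
Decompose π into cycles: lengths [49, 49, 49, 49, 49, 49, 7, 7, 7, 7, 7, 7, 1, 1, 1, 1, 1, 1, 1] (19 cycles, including the fixed point 0).
19 cycles on 343: each ℓ→(−1)^(ℓ−1), product (−1)^324 = +1.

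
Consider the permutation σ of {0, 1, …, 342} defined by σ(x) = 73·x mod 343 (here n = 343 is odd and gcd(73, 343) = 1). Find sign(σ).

Start at x=18: 18 → 285 → 225 → 304 → 240 → 27 → 256 → … (one orbit).
Cycle lengths of π_73 on ℤ/343ℤ: [294, 42, 6, 1]; 4 cycles in total.
343 − 4 = 339 transpositions; sign(π) = (−1)^339 = -1.
Zolotarev: (73|343) = -1, matching the cycle-count sign.

-1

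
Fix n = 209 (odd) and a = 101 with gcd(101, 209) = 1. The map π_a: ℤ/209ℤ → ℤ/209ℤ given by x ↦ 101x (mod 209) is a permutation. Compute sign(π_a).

-1

Trace 43: π^k(43) = [43, 163, 161, 168, 39, 177, 112] for k=0..6.
Cycle lengths of π_101 on ℤ/209ℤ: [90, 90, 10, 9, 9, 1]; 6 cycles in total.
n − c = 209 − 6 = 203; sign = (−1)^203 = -1.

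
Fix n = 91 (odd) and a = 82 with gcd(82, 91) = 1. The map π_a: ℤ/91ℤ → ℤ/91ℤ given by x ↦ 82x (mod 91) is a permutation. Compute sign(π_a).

-1

Start at x=90: 90 → 9 → 10 → 1 → 82 → 81 → 90 (one orbit).
Cycle type of π: 6×15 + 1; total 16 cycles.
With 16 cycles on 91 points, sign = (−1)^{91−16} = -1.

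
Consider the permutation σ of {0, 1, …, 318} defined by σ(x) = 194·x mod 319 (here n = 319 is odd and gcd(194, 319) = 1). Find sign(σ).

Trace 54: π^k(54) = [54, 268, 314, 306, 30, 78, 139] for k=0..6.
10 cycles of lengths [70, 70, 70, 70, 10, 7, 7, 7, 7, 1].
319 − 10 = 309 transpositions; sign(π) = (−1)^309 = -1.
Via Zolotarev, sign(π_{194}) = (194|319) = -1.

-1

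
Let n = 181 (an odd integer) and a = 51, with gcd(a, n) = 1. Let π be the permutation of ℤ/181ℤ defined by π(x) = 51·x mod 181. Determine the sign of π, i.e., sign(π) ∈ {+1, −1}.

-1

Orbit of 156 under x↦51x: [156, 173, 135, 7, 176, 107, 27]… (length divides ord_181(51)).
Cycle lengths of π_51 on ℤ/181ℤ: [60, 60, 60, 1]; 4 cycles in total.
181 − 4 = 177 transpositions; sign(π) = (−1)^177 = -1.
Check: (51/181) = -1 by Zolotarev.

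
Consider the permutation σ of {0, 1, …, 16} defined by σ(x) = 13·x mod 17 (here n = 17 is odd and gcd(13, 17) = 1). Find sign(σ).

+1

Trace 4: π^k(4) = [4, 1, 13, 16] for k=0..3.
Decompose π into cycles: lengths [4, 4, 4, 4, 1] (5 cycles, including the fixed point 0).
Σ(ℓ_i−1) = 17−5 = 12; sign = (−1)^12 = +1.
Via Zolotarev, sign(π_{13}) = (13|17) = +1.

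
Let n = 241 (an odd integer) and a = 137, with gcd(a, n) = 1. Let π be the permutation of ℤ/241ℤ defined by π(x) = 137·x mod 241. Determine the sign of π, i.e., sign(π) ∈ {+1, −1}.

-1

Orbit of 185 under x↦137x: [185, 40, 178, 45, 140, 141, 37]… (length divides ord_241(137)).
Decompose π into cycles: lengths [240, 1] (2 cycles, including the fixed point 0).
n − c = 241 − 2 = 239; sign = (−1)^239 = -1.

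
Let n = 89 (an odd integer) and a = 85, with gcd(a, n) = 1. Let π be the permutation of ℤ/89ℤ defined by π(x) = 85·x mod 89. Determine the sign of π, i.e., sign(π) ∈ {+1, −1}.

+1

Trace 32: π^k(32) = [32, 50, 67, 88, 4, 73, 64] for k=0..6.
The orbit structure of x ↦ 85x mod 89: 5 orbits of sizes [22, 22, 22, 22, 1].
5 cycles on 89: each ℓ→(−1)^(ℓ−1), product (−1)^84 = +1.
(85|89)_J = +1 (Zolotarev's lemma cross-check).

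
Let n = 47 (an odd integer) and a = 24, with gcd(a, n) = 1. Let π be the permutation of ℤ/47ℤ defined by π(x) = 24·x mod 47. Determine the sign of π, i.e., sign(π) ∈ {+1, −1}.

Orbit of 28 under x↦24x: [28, 14, 7, 27, 37, 42, 21]… (length divides ord_47(24)).
3 cycles of lengths [23, 23, 1].
3 cycles on 47: each ℓ→(−1)^(ℓ−1), product (−1)^44 = +1.

+1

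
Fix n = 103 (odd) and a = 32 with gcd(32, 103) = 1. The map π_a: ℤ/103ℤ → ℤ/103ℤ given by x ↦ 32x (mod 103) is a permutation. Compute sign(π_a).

+1

Start at x=18: 18 → 61 → 98 → 46 → 30 → 33 → 26 → … (one orbit).
Cycle type of π: 51×2 + 1; total 3 cycles.
103 − 3 = 100 transpositions; sign(π) = (−1)^100 = +1.
The Jacobi symbol (32|103) = +1 (Zolotarev) agrees.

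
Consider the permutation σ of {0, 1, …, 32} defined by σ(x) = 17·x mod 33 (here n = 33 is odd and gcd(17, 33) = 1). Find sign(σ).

+1

Trace 31: π^k(31) = [31, 32, 16, 8, 4, 2, 1] for k=0..6.
Cycle lengths of π_17 on ℤ/33ℤ: [10, 10, 10, 2, 1]; 5 cycles in total.
n − c = 33 − 5 = 28; sign = (−1)^28 = +1.
Check: (17/33) = +1 by Zolotarev.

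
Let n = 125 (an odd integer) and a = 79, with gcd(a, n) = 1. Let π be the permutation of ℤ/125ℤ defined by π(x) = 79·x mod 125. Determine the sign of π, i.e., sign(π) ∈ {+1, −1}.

+1

Trace 24: π^k(24) = [24, 21, 34, 61, 69, 76, 4] for k=0..6.
7 cycles of lengths [50, 50, 10, 10, 2, 2, 1].
7 cycles on 125: each ℓ→(−1)^(ℓ−1), product (−1)^118 = +1.
(79|125)_J = +1 (Zolotarev's lemma cross-check).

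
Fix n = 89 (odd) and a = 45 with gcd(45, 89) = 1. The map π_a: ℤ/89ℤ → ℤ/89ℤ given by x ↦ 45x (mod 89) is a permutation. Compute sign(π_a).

+1

Trace 45: π^k(45) = [45, 67, 78, 39, 64, 32, 16] for k=0..6.
9 cycles of lengths [11, 11, 11, 11, 11, 11, 11, 11, 1].
sign(π) = (−1)^{n − #cycles} = (−1)^{89−9} = (−1)^80 = +1.
Zolotarev: (45|89) = +1, matching the cycle-count sign.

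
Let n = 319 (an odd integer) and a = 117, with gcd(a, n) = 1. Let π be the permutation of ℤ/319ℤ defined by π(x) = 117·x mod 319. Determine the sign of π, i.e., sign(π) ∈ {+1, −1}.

-1

Orbit of 204 under x↦117x: [204, 262, 30, 1, 117, 291, 233]… (length divides ord_319(117)).
58 cycles of lengths [10, 10, 10, 10, 10, 10, 10, 10, 10, 10, 10, 10, 10, 10, 10, 10, 10, 10, 10, 10, 10, 10, 10, 10, 10, 10, 10, 10, 10, 1, 1, 1, 1, 1, 1, 1, 1, 1, 1, 1, 1, 1, 1, 1, 1, 1, 1, 1, 1, 1, 1, 1, 1, 1, 1, 1, 1, 1].
Σ(ℓ_i−1) = 319−58 = 261; sign = (−1)^261 = -1.
Via Zolotarev, sign(π_{117}) = (117|319) = -1.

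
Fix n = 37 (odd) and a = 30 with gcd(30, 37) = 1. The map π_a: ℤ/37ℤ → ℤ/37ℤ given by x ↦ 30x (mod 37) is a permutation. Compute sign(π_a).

Trace 11: π^k(11) = [11, 34, 21, 1, 30, 12, 27] for k=0..6.
3 cycles of lengths [18, 18, 1].
n − c = 37 − 3 = 34; sign = (−1)^34 = +1.

+1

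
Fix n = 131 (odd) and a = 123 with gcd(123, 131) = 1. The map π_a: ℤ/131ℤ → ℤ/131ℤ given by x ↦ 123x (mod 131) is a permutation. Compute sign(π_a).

+1

Start at x=99: 99 → 125 → 48 → 9 → 59 → 52 → 108 → … (one orbit).
3 cycles of lengths [65, 65, 1].
131 − 3 = 128 transpositions; sign(π) = (−1)^128 = +1.
Via Zolotarev, sign(π_{123}) = (123|131) = +1.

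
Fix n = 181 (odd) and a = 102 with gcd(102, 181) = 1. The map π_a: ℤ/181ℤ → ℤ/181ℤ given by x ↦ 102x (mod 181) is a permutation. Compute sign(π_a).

Trace 25: π^k(25) = [25, 16, 3, 125, 80, 15, 82] for k=0..6.
5 cycles of lengths [45, 45, 45, 45, 1].
5 cycles on 181: each ℓ→(−1)^(ℓ−1), product (−1)^176 = +1.

+1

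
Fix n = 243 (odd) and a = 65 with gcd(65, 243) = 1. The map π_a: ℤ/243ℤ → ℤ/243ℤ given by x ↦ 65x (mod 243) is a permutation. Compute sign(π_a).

-1

Start at x=116: 116 → 7 → 212 → 172 → 2 → 130 → 188 → … (one orbit).
Decompose π into cycles: lengths [162, 54, 18, 6, 2, 1] (6 cycles, including the fixed point 0).
sign(π) = (−1)^{n − #cycles} = (−1)^{243−6} = (−1)^237 = -1.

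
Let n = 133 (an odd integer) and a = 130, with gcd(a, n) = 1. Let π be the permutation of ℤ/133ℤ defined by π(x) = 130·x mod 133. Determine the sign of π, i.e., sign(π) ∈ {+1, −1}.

Orbit of 23 under x↦130x: [23, 64, 74, 44, 1, 130, 9]… (length divides ord_133(130)).
17 cycles of lengths [9, 9, 9, 9, 9, 9, 9, 9, 9, 9, 9, 9, 9, 9, 3, 3, 1].
17 cycles on 133: each ℓ→(−1)^(ℓ−1), product (−1)^116 = +1.

+1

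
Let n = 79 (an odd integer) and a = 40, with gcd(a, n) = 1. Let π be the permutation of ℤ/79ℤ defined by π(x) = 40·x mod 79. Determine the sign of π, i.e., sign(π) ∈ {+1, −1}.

+1

Start at x=32: 32 → 16 → 8 → 4 → 2 → 1 → 40 → … (one orbit).
3 cycles of lengths [39, 39, 1].
With 3 cycles on 79 points, sign = (−1)^{79−3} = +1.
Via Zolotarev, sign(π_{40}) = (40|79) = +1.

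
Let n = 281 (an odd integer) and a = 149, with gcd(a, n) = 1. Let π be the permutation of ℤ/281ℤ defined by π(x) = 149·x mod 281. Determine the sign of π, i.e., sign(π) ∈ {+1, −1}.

Orbit of 245 under x↦149x: [245, 256, 209, 231, 137, 181, 274]… (length divides ord_281(149)).
The orbit structure of x ↦ 149x mod 281: 3 orbits of sizes [140, 140, 1].
sign(π) = (−1)^{n − #cycles} = (−1)^{281−3} = (−1)^278 = +1.
Via Zolotarev, sign(π_{149}) = (149|281) = +1.

+1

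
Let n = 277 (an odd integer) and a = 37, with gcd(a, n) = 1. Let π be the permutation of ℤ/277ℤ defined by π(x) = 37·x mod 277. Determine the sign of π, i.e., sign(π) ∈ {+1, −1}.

Orbit of 247 under x↦37x: [247, 275, 203, 32, 76, 42, 169]… (length divides ord_277(37)).
Cycle type of π: 92×3 + 1; total 4 cycles.
n − c = 277 − 4 = 273; sign = (−1)^273 = -1.

-1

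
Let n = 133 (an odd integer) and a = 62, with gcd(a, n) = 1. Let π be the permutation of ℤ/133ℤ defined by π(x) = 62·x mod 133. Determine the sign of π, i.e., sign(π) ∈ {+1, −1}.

-1

Start at x=92: 92 → 118 → 1 → 62 → 120 → 125 → 36 → … (one orbit).
12 cycles of lengths [18, 18, 18, 18, 18, 18, 9, 9, 2, 2, 2, 1].
With 12 cycles on 133 points, sign = (−1)^{133−12} = -1.
(62|133)_J = -1 (Zolotarev's lemma cross-check).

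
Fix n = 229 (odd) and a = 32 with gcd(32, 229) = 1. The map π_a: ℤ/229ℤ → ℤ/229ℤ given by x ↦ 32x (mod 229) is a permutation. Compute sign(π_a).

Orbit of 195 under x↦32x: [195, 57, 221, 202, 52, 61, 120]… (length divides ord_229(32)).
Cycle type of π: 76×3 + 1; total 4 cycles.
n − c = 229 − 4 = 225; sign = (−1)^225 = -1.
(32|229)_J = -1 (Zolotarev's lemma cross-check).

-1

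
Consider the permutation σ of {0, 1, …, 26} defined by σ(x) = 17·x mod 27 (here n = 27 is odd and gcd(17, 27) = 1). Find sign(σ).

-1

Trace 17: π^k(17) = [17, 19, 26, 10, 8, 1] for k=0..5.
The orbit structure of x ↦ 17x mod 27: 8 orbits of sizes [6, 6, 6, 2, 2, 2, 2, 1].
sign(π) = (−1)^{n − #cycles} = (−1)^{27−8} = (−1)^19 = -1.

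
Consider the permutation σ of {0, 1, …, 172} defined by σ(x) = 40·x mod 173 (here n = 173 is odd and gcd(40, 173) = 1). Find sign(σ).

Start at x=121: 121 → 169 → 13 → 1 → 40 → 43 → 163 → … (one orbit).
Cycle lengths of π_40 on ℤ/173ℤ: [86, 86, 1]; 3 cycles in total.
Σ(ℓ_i−1) = 173−3 = 170; sign = (−1)^170 = +1.

+1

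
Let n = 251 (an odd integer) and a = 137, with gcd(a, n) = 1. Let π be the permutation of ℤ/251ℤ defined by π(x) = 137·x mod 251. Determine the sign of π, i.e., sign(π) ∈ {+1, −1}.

-1

Orbit of 142 under x↦137x: [142, 127, 80, 167, 38, 186, 131]… (length divides ord_251(137)).
Cycle type of π: 250 + 1; total 2 cycles.
251 − 2 = 249 transpositions; sign(π) = (−1)^249 = -1.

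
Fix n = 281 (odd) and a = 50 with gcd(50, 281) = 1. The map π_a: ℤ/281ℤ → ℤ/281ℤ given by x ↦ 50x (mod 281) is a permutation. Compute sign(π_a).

Trace 58: π^k(58) = [58, 90, 4, 200, 165, 101, 273] for k=0..6.
π_50 has 9 disjoint cycles with lengths [35, 35, 35, 35, 35, 35, 35, 35, 1] on {0,…,280}.
Σ(ℓ_i−1) = 281−9 = 272; sign = (−1)^272 = +1.
Via Zolotarev, sign(π_{50}) = (50|281) = +1.

+1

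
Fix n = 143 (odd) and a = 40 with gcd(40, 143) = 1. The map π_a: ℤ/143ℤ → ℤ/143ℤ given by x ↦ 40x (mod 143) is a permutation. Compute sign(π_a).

-1

Start at x=92: 92 → 105 → 53 → 118 → 1 → 40 → 27 → … (one orbit).
Cycle lengths of π_40 on ℤ/143ℤ: [10, 10, 10, 10, 10, 10, 10, 10, 10, 10, 10, 10, 10, 1, 1, 1, 1, 1, 1, 1, 1, 1, 1, 1, 1, 1]; 26 cycles in total.
n − c = 143 − 26 = 117; sign = (−1)^117 = -1.
The Jacobi symbol (40|143) = -1 (Zolotarev) agrees.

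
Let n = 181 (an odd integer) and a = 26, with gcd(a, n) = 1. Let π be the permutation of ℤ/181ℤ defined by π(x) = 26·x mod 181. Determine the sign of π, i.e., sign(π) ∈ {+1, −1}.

-1

Orbit of 162 under x↦26x: [162, 49, 7, 1, 26, 133, 19]… (length divides ord_181(26)).
Decompose π into cycles: lengths [12, 12, 12, 12, 12, 12, 12, 12, 12, 12, 12, 12, 12, 12, 12, 1] (16 cycles, including the fixed point 0).
With 16 cycles on 181 points, sign = (−1)^{181−16} = -1.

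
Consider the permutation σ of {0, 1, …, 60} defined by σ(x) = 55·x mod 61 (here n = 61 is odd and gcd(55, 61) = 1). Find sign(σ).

-1

Orbit of 39 under x↦55x: [39, 10, 1, 55, 36, 28, 15]… (length divides ord_61(55)).
π_55 has 2 disjoint cycles with lengths [60, 1] on {0,…,60}.
61 − 2 = 59 transpositions; sign(π) = (−1)^59 = -1.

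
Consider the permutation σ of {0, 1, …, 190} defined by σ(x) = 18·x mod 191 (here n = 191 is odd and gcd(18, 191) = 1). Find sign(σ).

+1

Trace 79: π^k(79) = [79, 85, 2, 36, 75, 13, 43] for k=0..6.
Decompose π into cycles: lengths [95, 95, 1] (3 cycles, including the fixed point 0).
Σ(ℓ_i−1) = 191−3 = 188; sign = (−1)^188 = +1.
Zolotarev: (18|191) = +1, matching the cycle-count sign.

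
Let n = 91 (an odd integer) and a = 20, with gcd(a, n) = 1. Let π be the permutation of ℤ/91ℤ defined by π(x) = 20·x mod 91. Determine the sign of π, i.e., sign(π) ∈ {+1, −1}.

Trace 36: π^k(36) = [36, 83, 22, 76, 64, 6, 29] for k=0..6.
11 cycles of lengths [12, 12, 12, 12, 12, 12, 12, 2, 2, 2, 1].
With 11 cycles on 91 points, sign = (−1)^{91−11} = +1.

+1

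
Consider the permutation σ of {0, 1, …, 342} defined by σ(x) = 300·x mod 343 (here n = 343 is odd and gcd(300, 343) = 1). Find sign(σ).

-1

Trace 342: π^k(342) = [342, 43, 209, 274, 223, 15, 41] for k=0..6.
10 cycles of lengths [98, 98, 98, 14, 14, 14, 2, 2, 2, 1].
10 cycles on 343: each ℓ→(−1)^(ℓ−1), product (−1)^333 = -1.
Via Zolotarev, sign(π_{300}) = (300|343) = -1.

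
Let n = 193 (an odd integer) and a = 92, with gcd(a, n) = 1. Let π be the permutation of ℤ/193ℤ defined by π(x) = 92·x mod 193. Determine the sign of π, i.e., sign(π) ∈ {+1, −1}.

Orbit of 42 under x↦92x: [42, 4, 175, 81, 118, 48, 170]… (length divides ord_193(92)).
The orbit structure of x ↦ 92x mod 193: 3 orbits of sizes [96, 96, 1].
Σ(ℓ_i−1) = 193−3 = 190; sign = (−1)^190 = +1.
The Jacobi symbol (92|193) = +1 (Zolotarev) agrees.

+1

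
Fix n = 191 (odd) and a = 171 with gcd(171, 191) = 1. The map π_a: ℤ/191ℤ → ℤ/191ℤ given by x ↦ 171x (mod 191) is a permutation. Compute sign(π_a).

Start at x=138: 138 → 105 → 1 → 171 → 18 → 22 → 133 → … (one orbit).
The orbit structure of x ↦ 171x mod 191: 2 orbits of sizes [190, 1].
n − c = 191 − 2 = 189; sign = (−1)^189 = -1.
The Jacobi symbol (171|191) = -1 (Zolotarev) agrees.

-1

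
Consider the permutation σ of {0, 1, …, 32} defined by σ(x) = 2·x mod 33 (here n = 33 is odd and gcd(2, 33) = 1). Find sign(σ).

Trace 17: π^k(17) = [17, 1, 2, 4, 8, 16, 32] for k=0..6.
Decompose π into cycles: lengths [10, 10, 10, 2, 1] (5 cycles, including the fixed point 0).
With 5 cycles on 33 points, sign = (−1)^{33−5} = +1.
The Jacobi symbol (2|33) = +1 (Zolotarev) agrees.

+1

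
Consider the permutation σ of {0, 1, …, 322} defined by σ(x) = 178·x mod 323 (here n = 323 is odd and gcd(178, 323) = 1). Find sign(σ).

Orbit of 305 under x↦178x: [305, 26, 106, 134, 273, 144, 115]… (length divides ord_323(178)).
Decompose π into cycles: lengths [24, 24, 24, 24, 24, 24, 24, 24, 24, 24, 24, 24, 8, 8, 3, 3, 3, 3, 3, 3, 1] (21 cycles, including the fixed point 0).
With 21 cycles on 323 points, sign = (−1)^{323−21} = +1.

+1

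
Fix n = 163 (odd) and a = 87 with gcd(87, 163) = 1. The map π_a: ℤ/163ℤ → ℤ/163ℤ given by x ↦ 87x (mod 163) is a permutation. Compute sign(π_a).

+1

Orbit of 54 under x↦87x: [54, 134, 85, 60, 4, 22, 121]… (length divides ord_163(87)).
π_87 has 3 disjoint cycles with lengths [81, 81, 1] on {0,…,162}.
Σ(ℓ_i−1) = 163−3 = 160; sign = (−1)^160 = +1.
Zolotarev: (87|163) = +1, matching the cycle-count sign.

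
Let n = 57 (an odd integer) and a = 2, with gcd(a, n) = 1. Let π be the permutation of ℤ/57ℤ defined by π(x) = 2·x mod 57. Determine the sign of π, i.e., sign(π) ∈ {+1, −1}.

+1

Start at x=1: 1 → 2 → 4 → 8 → 16 → 32 → 7 → … (one orbit).
5 cycles of lengths [18, 18, 18, 2, 1].
5 cycles on 57: each ℓ→(−1)^(ℓ−1), product (−1)^52 = +1.
Zolotarev: (2|57) = +1, matching the cycle-count sign.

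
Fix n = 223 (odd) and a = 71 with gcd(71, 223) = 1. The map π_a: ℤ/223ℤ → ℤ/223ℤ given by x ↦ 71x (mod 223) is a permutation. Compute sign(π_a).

Start at x=42: 42 → 83 → 95 → 55 → 114 → 66 → 3 → … (one orbit).
Cycle type of π: 222 + 1; total 2 cycles.
223 − 2 = 221 transpositions; sign(π) = (−1)^221 = -1.

-1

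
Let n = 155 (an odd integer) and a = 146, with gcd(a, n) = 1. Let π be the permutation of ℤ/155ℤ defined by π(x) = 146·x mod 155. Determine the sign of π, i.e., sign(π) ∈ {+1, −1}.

Orbit of 126 under x↦146x: [126, 106, 131, 61, 71, 136, 16]… (length divides ord_155(146)).
Decompose π into cycles: lengths [30, 30, 30, 30, 30, 1, 1, 1, 1, 1] (10 cycles, including the fixed point 0).
sign(π) = (−1)^{n − #cycles} = (−1)^{155−10} = (−1)^145 = -1.
(146|155)_J = -1 (Zolotarev's lemma cross-check).

-1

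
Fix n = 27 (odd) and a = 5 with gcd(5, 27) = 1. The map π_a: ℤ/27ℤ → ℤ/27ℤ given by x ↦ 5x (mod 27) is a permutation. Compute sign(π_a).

Orbit of 22 under x↦5x: [22, 2, 10, 23, 7, 8, 13]… (length divides ord_27(5)).
Decompose π into cycles: lengths [18, 6, 2, 1] (4 cycles, including the fixed point 0).
With 4 cycles on 27 points, sign = (−1)^{27−4} = -1.
(5|27)_J = -1 (Zolotarev's lemma cross-check).

-1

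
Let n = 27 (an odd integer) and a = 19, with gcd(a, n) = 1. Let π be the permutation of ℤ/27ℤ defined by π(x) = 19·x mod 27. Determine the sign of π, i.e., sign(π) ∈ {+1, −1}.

Orbit of 1 under x↦19x: [1, 19, 10]… (length divides ord_27(19)).
π_19 has 15 disjoint cycles with lengths [3, 3, 3, 3, 3, 3, 1, 1, 1, 1, 1, 1, 1, 1, 1] on {0,…,26}.
sign(π) = (−1)^{n − #cycles} = (−1)^{27−15} = (−1)^12 = +1.

+1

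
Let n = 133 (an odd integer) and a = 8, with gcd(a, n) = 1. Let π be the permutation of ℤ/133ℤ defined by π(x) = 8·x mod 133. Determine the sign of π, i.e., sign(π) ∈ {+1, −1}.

-1

Start at x=113: 113 → 106 → 50 → 1 → 8 → 64 → 113 (one orbit).
Cycle lengths of π_8 on ℤ/133ℤ: [6, 6, 6, 6, 6, 6, 6, 6, 6, 6, 6, 6, 6, 6, 6, 6, 6, 6, 6, 6, 6, 1, 1, 1, 1, 1, 1, 1]; 28 cycles in total.
With 28 cycles on 133 points, sign = (−1)^{133−28} = -1.
Via Zolotarev, sign(π_{8}) = (8|133) = -1.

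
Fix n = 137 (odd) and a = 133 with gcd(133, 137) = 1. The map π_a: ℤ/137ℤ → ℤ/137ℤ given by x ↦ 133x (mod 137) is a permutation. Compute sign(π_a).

Trace 50: π^k(50) = [50, 74, 115, 88, 59, 38, 122] for k=0..6.
Cycle lengths of π_133 on ℤ/137ℤ: [17, 17, 17, 17, 17, 17, 17, 17, 1]; 9 cycles in total.
137 − 9 = 128 transpositions; sign(π) = (−1)^128 = +1.
(133|137)_J = +1 (Zolotarev's lemma cross-check).

+1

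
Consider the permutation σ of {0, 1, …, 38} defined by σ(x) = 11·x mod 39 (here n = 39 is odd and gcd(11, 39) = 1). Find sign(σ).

Start at x=25: 25 → 2 → 22 → 8 → 10 → 32 → 1 → … (one orbit).
Decompose π into cycles: lengths [12, 12, 12, 2, 1] (5 cycles, including the fixed point 0).
With 5 cycles on 39 points, sign = (−1)^{39−5} = +1.
Check: (11/39) = +1 by Zolotarev.

+1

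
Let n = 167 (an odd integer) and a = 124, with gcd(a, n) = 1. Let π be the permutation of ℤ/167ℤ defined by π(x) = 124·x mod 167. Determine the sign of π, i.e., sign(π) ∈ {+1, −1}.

+1

Trace 44: π^k(44) = [44, 112, 27, 8, 157, 96, 47] for k=0..6.
Decompose π into cycles: lengths [83, 83, 1] (3 cycles, including the fixed point 0).
167 − 3 = 164 transpositions; sign(π) = (−1)^164 = +1.
The Jacobi symbol (124|167) = +1 (Zolotarev) agrees.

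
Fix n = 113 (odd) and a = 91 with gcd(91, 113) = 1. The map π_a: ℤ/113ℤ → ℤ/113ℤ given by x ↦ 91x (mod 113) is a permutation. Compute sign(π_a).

Trace 50: π^k(50) = [50, 30, 18, 56, 11, 97, 13] for k=0..6.
Decompose π into cycles: lengths [56, 56, 1] (3 cycles, including the fixed point 0).
sign(π) = (−1)^{n − #cycles} = (−1)^{113−3} = (−1)^110 = +1.
Zolotarev: (91|113) = +1, matching the cycle-count sign.

+1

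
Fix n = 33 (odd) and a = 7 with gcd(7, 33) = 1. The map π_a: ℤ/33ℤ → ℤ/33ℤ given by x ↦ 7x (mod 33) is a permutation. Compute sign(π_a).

Orbit of 4 under x↦7x: [4, 28, 31, 19, 1, 7, 16]… (length divides ord_33(7)).
6 cycles of lengths [10, 10, 10, 1, 1, 1].
With 6 cycles on 33 points, sign = (−1)^{33−6} = -1.
Check: (7/33) = -1 by Zolotarev.

-1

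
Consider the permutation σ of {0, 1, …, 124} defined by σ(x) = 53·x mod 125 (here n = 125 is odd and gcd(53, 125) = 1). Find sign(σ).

-1

Start at x=82: 82 → 96 → 88 → 39 → 67 → 51 → 78 → … (one orbit).
Cycle type of π: 100 + 20 + 4 + 1; total 4 cycles.
sign(π) = (−1)^{n − #cycles} = (−1)^{125−4} = (−1)^121 = -1.
Zolotarev: (53|125) = -1, matching the cycle-count sign.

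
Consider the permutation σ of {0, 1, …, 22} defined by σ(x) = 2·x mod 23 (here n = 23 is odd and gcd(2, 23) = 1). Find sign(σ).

Orbit of 8 under x↦2x: [8, 16, 9, 18, 13, 3, 6]… (length divides ord_23(2)).
Decompose π into cycles: lengths [11, 11, 1] (3 cycles, including the fixed point 0).
3 cycles on 23: each ℓ→(−1)^(ℓ−1), product (−1)^20 = +1.
Check: (2/23) = +1 by Zolotarev.

+1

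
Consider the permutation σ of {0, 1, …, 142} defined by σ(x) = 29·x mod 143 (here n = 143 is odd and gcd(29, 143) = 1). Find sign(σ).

-1

Start at x=27: 27 → 68 → 113 → 131 → 81 → 61 → 53 → … (one orbit).
Decompose π into cycles: lengths [30, 30, 30, 30, 10, 3, 3, 3, 3, 1] (10 cycles, including the fixed point 0).
sign(π) = (−1)^{n − #cycles} = (−1)^{143−10} = (−1)^133 = -1.
Via Zolotarev, sign(π_{29}) = (29|143) = -1.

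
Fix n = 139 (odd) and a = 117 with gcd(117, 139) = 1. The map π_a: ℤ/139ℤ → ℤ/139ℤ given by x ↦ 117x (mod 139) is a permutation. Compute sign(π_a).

+1

Orbit of 81 under x↦117x: [81, 25, 6, 7, 124, 52, 107]… (length divides ord_139(117)).
π_117 has 3 disjoint cycles with lengths [69, 69, 1] on {0,…,138}.
3 cycles on 139: each ℓ→(−1)^(ℓ−1), product (−1)^136 = +1.
Check: (117/139) = +1 by Zolotarev.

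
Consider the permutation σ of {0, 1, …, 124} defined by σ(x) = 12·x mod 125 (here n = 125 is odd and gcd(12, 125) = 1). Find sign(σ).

-1

Orbit of 33 under x↦12x: [33, 21, 2, 24, 38, 81, 97]… (length divides ord_125(12)).
4 cycles of lengths [100, 20, 4, 1].
4 cycles on 125: each ℓ→(−1)^(ℓ−1), product (−1)^121 = -1.
(12|125)_J = -1 (Zolotarev's lemma cross-check).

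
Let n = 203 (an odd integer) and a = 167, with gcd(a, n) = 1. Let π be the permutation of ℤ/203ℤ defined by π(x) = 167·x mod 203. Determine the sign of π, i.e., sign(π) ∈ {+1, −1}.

Trace 36: π^k(36) = [36, 125, 169, 6, 190, 62, 1] for k=0..6.
π_167 has 18 disjoint cycles with lengths [14, 14, 14, 14, 14, 14, 14, 14, 14, 14, 14, 14, 14, 14, 2, 2, 2, 1] on {0,…,202}.
Σ(ℓ_i−1) = 203−18 = 185; sign = (−1)^185 = -1.

-1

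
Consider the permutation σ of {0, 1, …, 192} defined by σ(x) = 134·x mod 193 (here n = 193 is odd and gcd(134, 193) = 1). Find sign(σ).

Start at x=64: 64 → 84 → 62 → 9 → 48 → 63 → 143 → … (one orbit).
Cycle lengths of π_134 on ℤ/193ℤ: [48, 48, 48, 48, 1]; 5 cycles in total.
With 5 cycles on 193 points, sign = (−1)^{193−5} = +1.

+1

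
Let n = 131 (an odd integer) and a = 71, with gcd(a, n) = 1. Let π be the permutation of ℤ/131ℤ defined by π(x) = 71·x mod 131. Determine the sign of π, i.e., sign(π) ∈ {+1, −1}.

Trace 52: π^k(52) = [52, 24, 1, 71, 63, 19, 39] for k=0..6.
6 cycles of lengths [26, 26, 26, 26, 26, 1].
6 cycles on 131: each ℓ→(−1)^(ℓ−1), product (−1)^125 = -1.
Zolotarev: (71|131) = -1, matching the cycle-count sign.

-1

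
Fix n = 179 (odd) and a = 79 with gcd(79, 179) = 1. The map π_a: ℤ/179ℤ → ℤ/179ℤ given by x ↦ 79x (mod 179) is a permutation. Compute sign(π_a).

-1

Orbit of 85 under x↦79x: [85, 92, 108, 119, 93, 8, 95]… (length divides ord_179(79)).
π_79 has 2 disjoint cycles with lengths [178, 1] on {0,…,178}.
n − c = 179 − 2 = 177; sign = (−1)^177 = -1.
Zolotarev: (79|179) = -1, matching the cycle-count sign.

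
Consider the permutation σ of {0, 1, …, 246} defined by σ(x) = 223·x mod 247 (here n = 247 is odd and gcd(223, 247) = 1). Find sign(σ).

Start at x=162: 162 → 64 → 193 → 61 → 18 → 62 → 241 → … (one orbit).
Decompose π into cycles: lengths [36, 36, 36, 36, 36, 36, 18, 12, 1] (9 cycles, including the fixed point 0).
9 cycles on 247: each ℓ→(−1)^(ℓ−1), product (−1)^238 = +1.

+1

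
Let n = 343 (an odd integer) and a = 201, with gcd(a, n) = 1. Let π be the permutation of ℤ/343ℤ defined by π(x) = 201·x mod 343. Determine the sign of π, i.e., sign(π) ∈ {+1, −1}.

-1

Orbit of 233 under x↦201x: [233, 185, 141, 215, 340, 83, 219]… (length divides ord_343(201)).
The orbit structure of x ↦ 201x mod 343: 4 orbits of sizes [294, 42, 6, 1].
sign(π) = (−1)^{n − #cycles} = (−1)^{343−4} = (−1)^339 = -1.
Zolotarev: (201|343) = -1, matching the cycle-count sign.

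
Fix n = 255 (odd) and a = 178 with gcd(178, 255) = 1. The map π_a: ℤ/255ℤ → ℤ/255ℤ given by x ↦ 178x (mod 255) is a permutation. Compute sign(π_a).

Trace 178: π^k(178) = [178, 64, 172, 16, 43, 4, 202] for k=0..6.
Decompose π into cycles: lengths [8, 8, 8, 8, 8, 8, 8, 8, 8, 8, 8, 8, 8, 8, 8, 8, 8, 8, 8, 8, 8, 8, 8, 8, 8, 8, 8, 8, 8, 8, 4, 4, 4, 1, 1, 1] (36 cycles, including the fixed point 0).
With 36 cycles on 255 points, sign = (−1)^{255−36} = -1.

-1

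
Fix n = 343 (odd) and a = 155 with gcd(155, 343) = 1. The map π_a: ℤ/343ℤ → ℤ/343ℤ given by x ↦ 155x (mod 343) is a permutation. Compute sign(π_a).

Orbit of 155 under x↦155x: [155, 15, 267, 225, 232, 288, 50]… (length divides ord_343(155)).
19 cycles of lengths [49, 49, 49, 49, 49, 49, 7, 7, 7, 7, 7, 7, 1, 1, 1, 1, 1, 1, 1].
n − c = 343 − 19 = 324; sign = (−1)^324 = +1.

+1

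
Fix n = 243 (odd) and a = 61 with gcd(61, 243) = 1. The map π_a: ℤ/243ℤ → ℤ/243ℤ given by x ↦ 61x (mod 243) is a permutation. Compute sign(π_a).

+1

Trace 157: π^k(157) = [157, 100, 25, 67, 199, 232, 58] for k=0..6.
The orbit structure of x ↦ 61x mod 243: 11 orbits of sizes [81, 81, 27, 27, 9, 9, 3, 3, 1, 1, 1].
sign(π) = (−1)^{n − #cycles} = (−1)^{243−11} = (−1)^232 = +1.
Zolotarev: (61|243) = +1, matching the cycle-count sign.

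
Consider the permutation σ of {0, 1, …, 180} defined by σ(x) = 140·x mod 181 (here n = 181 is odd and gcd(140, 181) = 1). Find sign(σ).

Trace 90: π^k(90) = [90, 111, 155, 161, 96, 46, 105] for k=0..6.
Cycle lengths of π_140 on ℤ/181ℤ: [180, 1]; 2 cycles in total.
181 − 2 = 179 transpositions; sign(π) = (−1)^179 = -1.
(140|181)_J = -1 (Zolotarev's lemma cross-check).

-1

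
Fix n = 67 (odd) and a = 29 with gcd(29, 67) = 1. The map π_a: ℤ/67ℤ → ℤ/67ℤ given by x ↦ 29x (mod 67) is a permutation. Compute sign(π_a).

Trace 1: π^k(1) = [1, 29, 37] for k=0..2.
Cycle lengths of π_29 on ℤ/67ℤ: [3, 3, 3, 3, 3, 3, 3, 3, 3, 3, 3, 3, 3, 3, 3, 3, 3, 3, 3, 3, 3, 3, 1]; 23 cycles in total.
67 − 23 = 44 transpositions; sign(π) = (−1)^44 = +1.

+1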